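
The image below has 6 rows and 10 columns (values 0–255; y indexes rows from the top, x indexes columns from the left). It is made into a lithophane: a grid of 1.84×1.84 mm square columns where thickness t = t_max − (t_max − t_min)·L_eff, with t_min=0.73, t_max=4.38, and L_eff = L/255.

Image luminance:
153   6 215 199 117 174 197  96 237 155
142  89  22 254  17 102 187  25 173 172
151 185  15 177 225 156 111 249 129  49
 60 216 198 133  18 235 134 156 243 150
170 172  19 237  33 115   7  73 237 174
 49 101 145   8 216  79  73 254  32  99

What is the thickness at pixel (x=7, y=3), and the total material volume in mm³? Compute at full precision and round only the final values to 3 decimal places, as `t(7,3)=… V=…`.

t(7,3)=2.147 V=501.324

span = t_max - t_min = 4.38 - 0.73 = 3.650
L(7,3) = 156, L_eff = 156/255 = 0.611765
t(7,3) = 4.38 - 3.650·0.611765 = 2.147
Σt over all 6·10 pixels = 151037/1020 ≈ 148.0754902
V = pitch²·Σt = 1.84²·151037/1020 = 501.324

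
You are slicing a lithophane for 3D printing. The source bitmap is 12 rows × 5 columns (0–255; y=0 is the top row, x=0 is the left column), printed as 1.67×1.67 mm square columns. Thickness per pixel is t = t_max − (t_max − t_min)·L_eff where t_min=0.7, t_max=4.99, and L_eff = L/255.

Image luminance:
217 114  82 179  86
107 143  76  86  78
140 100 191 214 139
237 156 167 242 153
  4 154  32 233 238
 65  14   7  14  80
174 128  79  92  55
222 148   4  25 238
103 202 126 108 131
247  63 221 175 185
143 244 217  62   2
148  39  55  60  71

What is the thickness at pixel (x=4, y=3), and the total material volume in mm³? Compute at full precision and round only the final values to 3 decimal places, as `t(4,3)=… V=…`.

t(4,3)=2.416 V=482.399

span = t_max - t_min = 4.99 - 0.7 = 4.290
L(4,3) = 153, L_eff = 153/255 = 0.600000
t(4,3) = 4.99 - 4.290·0.600000 = 2.416
Σt over all 12·5 pixels = 294051/1700 ≈ 172.9711765
V = pitch²·Σt = 1.67²·294051/1700 = 482.399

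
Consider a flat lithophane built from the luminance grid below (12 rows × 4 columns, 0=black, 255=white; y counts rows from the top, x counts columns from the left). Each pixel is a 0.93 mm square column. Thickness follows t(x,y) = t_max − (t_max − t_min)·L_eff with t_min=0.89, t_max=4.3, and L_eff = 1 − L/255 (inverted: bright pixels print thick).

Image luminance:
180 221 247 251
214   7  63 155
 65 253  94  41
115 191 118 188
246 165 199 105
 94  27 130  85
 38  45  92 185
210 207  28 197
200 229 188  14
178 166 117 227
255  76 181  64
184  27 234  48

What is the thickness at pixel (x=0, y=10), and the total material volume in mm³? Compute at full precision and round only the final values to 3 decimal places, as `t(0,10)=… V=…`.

t(0,10)=4.300 V=116.106

span = t_max - t_min = 4.3 - 0.89 = 3.410
L(0,10) = 255, L_eff = 1 - 255/255 = 0.000000 (inverted)
t(0,10) = 4.3 - 3.410·0.000000 = 4.300
Σt over all 12·4 pixels = 855791/6375 ≈ 134.2417255
V = pitch²·Σt = 0.93²·855791/6375 = 116.106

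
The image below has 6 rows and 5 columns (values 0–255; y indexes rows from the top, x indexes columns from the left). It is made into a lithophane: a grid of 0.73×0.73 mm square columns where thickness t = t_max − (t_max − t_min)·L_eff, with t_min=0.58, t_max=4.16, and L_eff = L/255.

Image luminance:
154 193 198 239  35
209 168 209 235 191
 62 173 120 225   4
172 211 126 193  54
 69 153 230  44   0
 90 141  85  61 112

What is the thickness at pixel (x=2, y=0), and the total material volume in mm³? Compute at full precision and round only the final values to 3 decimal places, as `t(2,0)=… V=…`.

span = t_max - t_min = 4.16 - 0.58 = 3.580
L(2,0) = 198, L_eff = 198/255 = 0.776471
t(2,0) = 4.16 - 3.580·0.776471 = 1.380
Σt over all 6·5 pixels = 423638/6375 ≈ 66.4530196
V = pitch²·Σt = 0.73²·423638/6375 = 35.413

t(2,0)=1.380 V=35.413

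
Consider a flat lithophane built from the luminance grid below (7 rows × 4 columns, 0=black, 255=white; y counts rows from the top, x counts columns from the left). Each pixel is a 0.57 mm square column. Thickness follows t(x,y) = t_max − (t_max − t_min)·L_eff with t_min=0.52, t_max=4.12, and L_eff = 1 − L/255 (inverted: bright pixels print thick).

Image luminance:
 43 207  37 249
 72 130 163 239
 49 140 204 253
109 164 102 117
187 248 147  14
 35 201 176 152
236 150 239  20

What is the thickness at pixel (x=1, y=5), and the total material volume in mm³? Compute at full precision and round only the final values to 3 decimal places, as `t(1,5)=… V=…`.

span = t_max - t_min = 4.12 - 0.52 = 3.600
L(1,5) = 201, L_eff = 1 - 201/255 = 0.211765 (inverted)
t(1,5) = 4.12 - 3.600·0.211765 = 3.358
Σt over all 7·4 pixels = 30686/425 ≈ 72.2023529
V = pitch²·Σt = 0.57²·30686/425 = 23.459

t(1,5)=3.358 V=23.459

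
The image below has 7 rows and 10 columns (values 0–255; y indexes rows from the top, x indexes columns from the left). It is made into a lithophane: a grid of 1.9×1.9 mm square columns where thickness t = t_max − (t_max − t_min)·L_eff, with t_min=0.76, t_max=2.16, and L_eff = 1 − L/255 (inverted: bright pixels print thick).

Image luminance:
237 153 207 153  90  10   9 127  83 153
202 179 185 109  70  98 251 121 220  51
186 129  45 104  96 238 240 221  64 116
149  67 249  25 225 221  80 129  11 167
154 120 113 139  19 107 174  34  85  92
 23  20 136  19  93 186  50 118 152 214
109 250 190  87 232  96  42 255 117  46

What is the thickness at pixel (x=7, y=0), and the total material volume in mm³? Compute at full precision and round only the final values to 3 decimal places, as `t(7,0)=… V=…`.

t(7,0)=1.457 V=369.279

span = t_max - t_min = 2.16 - 0.76 = 1.400
L(7,0) = 127, L_eff = 1 - 127/255 = 0.501961 (inverted)
t(7,0) = 2.16 - 1.400·0.501961 = 1.457
Σt over all 7·10 pixels = 7672/75 ≈ 102.2933333
V = pitch²·Σt = 1.9²·7672/75 = 369.279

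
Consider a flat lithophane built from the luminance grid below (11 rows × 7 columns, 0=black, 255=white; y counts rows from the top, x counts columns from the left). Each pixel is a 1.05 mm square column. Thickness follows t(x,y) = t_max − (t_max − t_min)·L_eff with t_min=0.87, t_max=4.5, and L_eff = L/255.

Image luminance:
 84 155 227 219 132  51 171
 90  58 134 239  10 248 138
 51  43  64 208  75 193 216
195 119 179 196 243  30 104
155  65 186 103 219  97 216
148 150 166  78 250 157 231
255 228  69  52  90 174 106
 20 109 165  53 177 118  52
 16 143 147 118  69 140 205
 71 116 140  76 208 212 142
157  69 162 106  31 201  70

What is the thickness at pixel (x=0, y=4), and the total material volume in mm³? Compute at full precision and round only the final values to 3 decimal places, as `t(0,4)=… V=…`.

span = t_max - t_min = 4.5 - 0.87 = 3.630
L(0,4) = 155, L_eff = 155/255 = 0.607843
t(0,4) = 4.5 - 3.630·0.607843 = 2.294
Σt over all 11·7 pixels = 169169/850 ≈ 199.0223529
V = pitch²·Σt = 1.05²·169169/850 = 219.422

t(0,4)=2.294 V=219.422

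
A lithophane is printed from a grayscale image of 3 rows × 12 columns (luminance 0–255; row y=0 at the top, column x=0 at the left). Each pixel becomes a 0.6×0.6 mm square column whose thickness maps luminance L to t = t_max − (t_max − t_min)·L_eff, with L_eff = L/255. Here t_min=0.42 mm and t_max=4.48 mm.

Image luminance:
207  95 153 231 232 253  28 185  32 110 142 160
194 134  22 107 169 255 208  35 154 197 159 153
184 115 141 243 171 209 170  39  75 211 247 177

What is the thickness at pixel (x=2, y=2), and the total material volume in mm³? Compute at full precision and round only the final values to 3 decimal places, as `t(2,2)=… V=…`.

t(2,2)=2.235 V=25.980

span = t_max - t_min = 4.48 - 0.42 = 4.060
L(2,2) = 141, L_eff = 141/255 = 0.552941
t(2,2) = 4.48 - 4.060·0.552941 = 2.235
Σt over all 3·12 pixels = 920129/12750 ≈ 72.1669804
V = pitch²·Σt = 0.6²·920129/12750 = 25.980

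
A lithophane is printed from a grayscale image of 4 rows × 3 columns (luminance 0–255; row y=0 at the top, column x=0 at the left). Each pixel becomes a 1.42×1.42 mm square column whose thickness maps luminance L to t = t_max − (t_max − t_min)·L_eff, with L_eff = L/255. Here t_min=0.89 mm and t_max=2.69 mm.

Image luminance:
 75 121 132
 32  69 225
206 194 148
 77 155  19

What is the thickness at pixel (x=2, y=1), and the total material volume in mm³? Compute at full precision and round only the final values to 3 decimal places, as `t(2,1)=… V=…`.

t(2,1)=1.102 V=44.408

span = t_max - t_min = 2.69 - 0.89 = 1.800
L(2,1) = 225, L_eff = 225/255 = 0.882353
t(2,1) = 2.69 - 1.800·0.882353 = 1.102
Σt over all 4·3 pixels = 1872/85 ≈ 22.0235294
V = pitch²·Σt = 1.42²·1872/85 = 44.408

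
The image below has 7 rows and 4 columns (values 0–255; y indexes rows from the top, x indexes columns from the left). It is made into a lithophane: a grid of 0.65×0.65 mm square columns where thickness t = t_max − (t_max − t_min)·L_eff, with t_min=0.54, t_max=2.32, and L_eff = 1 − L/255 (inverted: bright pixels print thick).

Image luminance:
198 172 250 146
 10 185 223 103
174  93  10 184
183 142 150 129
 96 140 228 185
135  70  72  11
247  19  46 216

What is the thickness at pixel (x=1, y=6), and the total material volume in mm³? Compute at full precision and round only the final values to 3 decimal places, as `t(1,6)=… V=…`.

t(1,6)=0.673 V=17.645

span = t_max - t_min = 2.32 - 0.54 = 1.780
L(1,6) = 19, L_eff = 1 - 19/255 = 0.925490 (inverted)
t(1,6) = 2.32 - 1.780·0.925490 = 0.673
Σt over all 7·4 pixels = 532493/12750 ≈ 41.7641569
V = pitch²·Σt = 0.65²·532493/12750 = 17.645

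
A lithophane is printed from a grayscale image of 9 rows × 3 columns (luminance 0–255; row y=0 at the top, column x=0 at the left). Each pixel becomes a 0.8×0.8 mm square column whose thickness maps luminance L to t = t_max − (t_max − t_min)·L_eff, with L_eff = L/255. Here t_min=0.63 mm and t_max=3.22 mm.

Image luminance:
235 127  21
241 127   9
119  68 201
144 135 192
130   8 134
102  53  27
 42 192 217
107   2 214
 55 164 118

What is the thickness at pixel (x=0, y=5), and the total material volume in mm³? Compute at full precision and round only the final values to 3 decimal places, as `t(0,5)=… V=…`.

t(0,5)=2.184 V=34.944

span = t_max - t_min = 3.22 - 0.63 = 2.590
L(0,5) = 102, L_eff = 102/255 = 0.400000
t(0,5) = 3.22 - 2.590·0.400000 = 2.184
Σt over all 9·3 pixels = 696157/12750 ≈ 54.6005490
V = pitch²·Σt = 0.8²·696157/12750 = 34.944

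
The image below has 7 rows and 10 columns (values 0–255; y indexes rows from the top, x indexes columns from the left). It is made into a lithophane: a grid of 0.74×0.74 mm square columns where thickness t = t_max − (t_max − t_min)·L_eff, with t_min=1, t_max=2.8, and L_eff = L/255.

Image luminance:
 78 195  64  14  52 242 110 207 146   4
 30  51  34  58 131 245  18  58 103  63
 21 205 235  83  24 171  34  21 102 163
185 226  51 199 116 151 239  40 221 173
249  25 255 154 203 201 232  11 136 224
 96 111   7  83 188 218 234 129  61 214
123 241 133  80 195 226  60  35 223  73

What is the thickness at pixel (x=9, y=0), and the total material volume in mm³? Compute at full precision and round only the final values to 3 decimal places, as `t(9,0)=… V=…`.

span = t_max - t_min = 2.8 - 1 = 1.800
L(9,0) = 4, L_eff = 4/255 = 0.015686
t(9,0) = 2.8 - 1.800·0.015686 = 2.772
Σt over all 7·10 pixels = 56351/425 ≈ 132.5905882
V = pitch²·Σt = 0.74²·56351/425 = 72.607

t(9,0)=2.772 V=72.607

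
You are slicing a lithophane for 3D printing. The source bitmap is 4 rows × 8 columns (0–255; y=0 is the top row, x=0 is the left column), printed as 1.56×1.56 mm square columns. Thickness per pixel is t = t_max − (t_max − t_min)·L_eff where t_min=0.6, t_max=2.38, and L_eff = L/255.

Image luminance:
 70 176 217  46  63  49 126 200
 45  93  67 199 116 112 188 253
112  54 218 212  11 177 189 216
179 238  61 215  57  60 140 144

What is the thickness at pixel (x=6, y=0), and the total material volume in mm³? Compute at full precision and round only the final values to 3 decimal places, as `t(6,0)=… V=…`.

t(6,0)=1.500 V=112.246

span = t_max - t_min = 2.38 - 0.6 = 1.780
L(6,0) = 126, L_eff = 126/255 = 0.494118
t(6,0) = 2.38 - 1.780·0.494118 = 1.500
Σt over all 4·8 pixels = 588073/12750 ≈ 46.1233725
V = pitch²·Σt = 1.56²·588073/12750 = 112.246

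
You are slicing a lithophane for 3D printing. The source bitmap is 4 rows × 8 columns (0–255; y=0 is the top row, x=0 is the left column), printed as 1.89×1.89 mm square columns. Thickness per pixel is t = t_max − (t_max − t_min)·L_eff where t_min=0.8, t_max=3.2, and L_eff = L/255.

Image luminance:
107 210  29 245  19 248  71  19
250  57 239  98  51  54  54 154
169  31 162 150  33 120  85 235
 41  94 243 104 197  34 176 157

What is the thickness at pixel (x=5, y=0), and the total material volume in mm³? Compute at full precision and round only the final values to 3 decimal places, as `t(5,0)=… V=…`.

t(5,0)=0.866 V=233.456

span = t_max - t_min = 3.2 - 0.8 = 2.400
L(5,0) = 248, L_eff = 248/255 = 0.972549
t(5,0) = 3.2 - 2.400·0.972549 = 0.866
Σt over all 4·8 pixels = 27776/425 ≈ 65.3552941
V = pitch²·Σt = 1.89²·27776/425 = 233.456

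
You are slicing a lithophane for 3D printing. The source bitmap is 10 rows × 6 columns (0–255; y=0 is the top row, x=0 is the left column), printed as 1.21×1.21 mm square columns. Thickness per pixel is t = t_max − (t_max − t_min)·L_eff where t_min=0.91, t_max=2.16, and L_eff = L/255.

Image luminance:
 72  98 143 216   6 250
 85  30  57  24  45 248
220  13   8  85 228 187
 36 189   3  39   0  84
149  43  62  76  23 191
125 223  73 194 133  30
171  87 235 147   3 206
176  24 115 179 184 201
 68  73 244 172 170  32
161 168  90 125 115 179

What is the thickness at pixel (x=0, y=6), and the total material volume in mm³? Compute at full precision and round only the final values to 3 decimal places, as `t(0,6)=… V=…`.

t(0,6)=1.322 V=139.415

span = t_max - t_min = 2.16 - 0.91 = 1.250
L(0,6) = 171, L_eff = 171/255 = 0.670588
t(0,6) = 2.16 - 1.250·0.670588 = 1.322
Σt over all 10·6 pixels = 97127/1020 ≈ 95.2225490
V = pitch²·Σt = 1.21²·97127/1020 = 139.415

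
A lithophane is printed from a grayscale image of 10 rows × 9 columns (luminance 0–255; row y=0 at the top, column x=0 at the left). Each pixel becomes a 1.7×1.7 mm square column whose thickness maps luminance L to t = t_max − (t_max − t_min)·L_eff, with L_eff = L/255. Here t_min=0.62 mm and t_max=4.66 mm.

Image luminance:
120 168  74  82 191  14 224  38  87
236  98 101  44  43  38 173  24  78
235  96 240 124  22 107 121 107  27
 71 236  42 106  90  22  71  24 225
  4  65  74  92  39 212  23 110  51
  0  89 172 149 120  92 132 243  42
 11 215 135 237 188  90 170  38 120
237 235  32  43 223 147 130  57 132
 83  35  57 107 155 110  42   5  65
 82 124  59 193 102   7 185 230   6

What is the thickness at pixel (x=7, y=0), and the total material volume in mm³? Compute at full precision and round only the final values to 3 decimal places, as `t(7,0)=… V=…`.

span = t_max - t_min = 4.66 - 0.62 = 4.040
L(7,0) = 38, L_eff = 38/255 = 0.149020
t(7,0) = 4.66 - 4.040·0.149020 = 4.058
Σt over all 10·9 pixels = 340916/1275 ≈ 267.3850980
V = pitch²·Σt = 1.7²·340916/1275 = 772.743

t(7,0)=4.058 V=772.743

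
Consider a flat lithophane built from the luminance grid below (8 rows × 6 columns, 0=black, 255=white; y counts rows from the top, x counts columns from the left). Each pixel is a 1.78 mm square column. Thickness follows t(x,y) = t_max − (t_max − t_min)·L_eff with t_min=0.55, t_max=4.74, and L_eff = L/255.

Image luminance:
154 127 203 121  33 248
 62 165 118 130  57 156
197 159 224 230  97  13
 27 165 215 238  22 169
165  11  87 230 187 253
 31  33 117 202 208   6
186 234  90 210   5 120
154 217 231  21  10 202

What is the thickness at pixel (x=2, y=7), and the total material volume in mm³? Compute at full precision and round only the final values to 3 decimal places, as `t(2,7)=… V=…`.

t(2,7)=0.944 V=380.394

span = t_max - t_min = 4.74 - 0.55 = 4.190
L(2,7) = 231, L_eff = 231/255 = 0.905882
t(2,7) = 4.74 - 4.190·0.905882 = 0.944
Σt over all 8·6 pixels = 2041/17 ≈ 120.0588235
V = pitch²·Σt = 1.78²·2041/17 = 380.394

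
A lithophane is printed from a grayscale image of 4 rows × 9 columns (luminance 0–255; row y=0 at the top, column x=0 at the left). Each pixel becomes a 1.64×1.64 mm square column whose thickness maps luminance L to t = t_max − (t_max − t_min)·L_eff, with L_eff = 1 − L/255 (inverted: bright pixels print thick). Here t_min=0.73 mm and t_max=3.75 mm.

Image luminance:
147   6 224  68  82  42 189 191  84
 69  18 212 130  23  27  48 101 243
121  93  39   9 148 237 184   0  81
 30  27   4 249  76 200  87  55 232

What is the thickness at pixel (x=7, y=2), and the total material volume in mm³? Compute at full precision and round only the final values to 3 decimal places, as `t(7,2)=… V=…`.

span = t_max - t_min = 3.75 - 0.73 = 3.020
L(7,2) = 0, L_eff = 1 - 0/255 = 1.000000 (inverted)
t(7,2) = 3.75 - 3.020·1.000000 = 0.730
Σt over all 4·9 pixels = 452623/6375 ≈ 70.9996863
V = pitch²·Σt = 1.64²·452623/6375 = 190.961

t(7,2)=0.730 V=190.961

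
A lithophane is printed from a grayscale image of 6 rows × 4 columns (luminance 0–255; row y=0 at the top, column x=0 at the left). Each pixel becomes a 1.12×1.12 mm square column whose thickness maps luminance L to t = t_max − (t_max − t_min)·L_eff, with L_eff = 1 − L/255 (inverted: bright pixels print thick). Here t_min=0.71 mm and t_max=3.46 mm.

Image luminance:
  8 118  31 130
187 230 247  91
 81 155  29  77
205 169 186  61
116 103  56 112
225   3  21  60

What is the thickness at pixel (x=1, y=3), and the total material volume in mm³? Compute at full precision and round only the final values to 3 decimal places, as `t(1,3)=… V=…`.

t(1,3)=2.533 V=57.914

span = t_max - t_min = 3.46 - 0.71 = 2.750
L(1,3) = 169, L_eff = 1 - 169/255 = 0.337255 (inverted)
t(1,3) = 3.46 - 2.750·0.337255 = 2.533
Σt over all 6·4 pixels = 235459/5100 ≈ 46.1684314
V = pitch²·Σt = 1.12²·235459/5100 = 57.914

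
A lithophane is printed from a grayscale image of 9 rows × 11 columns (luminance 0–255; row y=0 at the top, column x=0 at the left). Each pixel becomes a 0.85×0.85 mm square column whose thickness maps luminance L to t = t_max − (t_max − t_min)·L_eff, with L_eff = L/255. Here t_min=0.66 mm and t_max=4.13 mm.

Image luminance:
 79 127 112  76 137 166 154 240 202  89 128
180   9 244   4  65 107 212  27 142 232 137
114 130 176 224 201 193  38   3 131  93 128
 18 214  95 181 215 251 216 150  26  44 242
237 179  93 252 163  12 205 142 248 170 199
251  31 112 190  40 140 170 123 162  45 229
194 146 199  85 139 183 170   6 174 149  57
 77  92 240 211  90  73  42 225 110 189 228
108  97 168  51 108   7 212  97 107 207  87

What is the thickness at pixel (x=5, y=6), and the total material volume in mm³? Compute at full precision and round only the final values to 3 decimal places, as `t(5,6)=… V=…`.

span = t_max - t_min = 4.13 - 0.66 = 3.470
L(5,6) = 183, L_eff = 183/255 = 0.717647
t(5,6) = 4.13 - 3.470·0.717647 = 1.640
Σt over all 9·11 pixels = 2840827/12750 ≈ 222.8099608
V = pitch²·Σt = 0.85²·2840827/12750 = 160.980

t(5,6)=1.640 V=160.980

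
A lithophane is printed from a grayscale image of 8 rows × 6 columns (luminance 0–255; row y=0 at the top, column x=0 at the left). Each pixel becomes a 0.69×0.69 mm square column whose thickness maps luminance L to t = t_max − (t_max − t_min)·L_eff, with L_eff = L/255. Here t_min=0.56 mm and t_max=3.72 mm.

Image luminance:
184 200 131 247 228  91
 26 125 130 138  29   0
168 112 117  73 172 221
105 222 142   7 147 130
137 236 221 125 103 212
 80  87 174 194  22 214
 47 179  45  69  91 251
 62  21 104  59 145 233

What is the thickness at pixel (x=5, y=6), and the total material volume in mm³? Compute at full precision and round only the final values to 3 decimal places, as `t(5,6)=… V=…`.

t(5,6)=0.610 V=48.103

span = t_max - t_min = 3.72 - 0.56 = 3.160
L(5,6) = 251, L_eff = 251/255 = 0.984314
t(5,6) = 3.72 - 3.160·0.984314 = 0.610
Σt over all 8·6 pixels = 37888/375 ≈ 101.0346667
V = pitch²·Σt = 0.69²·37888/375 = 48.103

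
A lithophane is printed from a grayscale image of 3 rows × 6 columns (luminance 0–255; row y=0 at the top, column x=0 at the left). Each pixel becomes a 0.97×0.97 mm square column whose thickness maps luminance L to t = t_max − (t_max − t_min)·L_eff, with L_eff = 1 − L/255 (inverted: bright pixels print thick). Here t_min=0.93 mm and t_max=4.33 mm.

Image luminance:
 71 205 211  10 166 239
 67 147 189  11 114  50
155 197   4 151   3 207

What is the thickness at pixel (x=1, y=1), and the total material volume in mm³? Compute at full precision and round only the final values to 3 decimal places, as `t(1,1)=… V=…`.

span = t_max - t_min = 4.33 - 0.93 = 3.400
L(1,1) = 147, L_eff = 1 - 147/255 = 0.423529 (inverted)
t(1,1) = 4.33 - 3.400·0.423529 = 2.890
Σt over all 3·6 pixels = 1381/30 ≈ 46.0333333
V = pitch²·Σt = 0.97²·1381/30 = 43.313

t(1,1)=2.890 V=43.313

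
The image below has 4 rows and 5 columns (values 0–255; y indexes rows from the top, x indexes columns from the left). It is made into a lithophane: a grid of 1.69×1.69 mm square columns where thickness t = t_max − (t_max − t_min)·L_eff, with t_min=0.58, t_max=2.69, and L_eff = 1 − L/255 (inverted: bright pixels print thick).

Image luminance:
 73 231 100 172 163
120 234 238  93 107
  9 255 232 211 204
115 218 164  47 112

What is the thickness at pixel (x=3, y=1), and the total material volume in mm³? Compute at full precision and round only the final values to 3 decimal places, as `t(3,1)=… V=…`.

span = t_max - t_min = 2.69 - 0.58 = 2.110
L(3,1) = 93, L_eff = 1 - 93/255 = 0.635294 (inverted)
t(3,1) = 2.69 - 2.110·0.635294 = 1.350
Σt over all 4·5 pixels = 474739/12750 ≈ 37.2344314
V = pitch²·Σt = 1.69²·474739/12750 = 106.345

t(3,1)=1.350 V=106.345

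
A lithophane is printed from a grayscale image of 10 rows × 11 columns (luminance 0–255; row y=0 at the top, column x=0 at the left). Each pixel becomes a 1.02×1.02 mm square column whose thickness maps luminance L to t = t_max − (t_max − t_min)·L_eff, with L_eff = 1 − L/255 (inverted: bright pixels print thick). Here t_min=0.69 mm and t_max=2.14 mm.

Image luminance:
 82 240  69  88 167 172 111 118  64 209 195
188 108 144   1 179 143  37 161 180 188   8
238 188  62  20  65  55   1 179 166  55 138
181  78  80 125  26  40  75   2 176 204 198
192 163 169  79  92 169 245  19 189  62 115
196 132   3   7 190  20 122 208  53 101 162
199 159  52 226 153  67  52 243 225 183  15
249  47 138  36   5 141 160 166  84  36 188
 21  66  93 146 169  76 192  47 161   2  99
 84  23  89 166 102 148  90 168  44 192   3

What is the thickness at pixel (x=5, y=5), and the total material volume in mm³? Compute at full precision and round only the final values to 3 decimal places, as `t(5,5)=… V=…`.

span = t_max - t_min = 2.14 - 0.69 = 1.450
L(5,5) = 20, L_eff = 1 - 20/255 = 0.921569 (inverted)
t(5,5) = 2.14 - 1.450·0.921569 = 0.804
Σt over all 10·11 pixels = 253701/1700 ≈ 149.2358824
V = pitch²·Σt = 1.02²·253701/1700 = 155.265

t(5,5)=0.804 V=155.265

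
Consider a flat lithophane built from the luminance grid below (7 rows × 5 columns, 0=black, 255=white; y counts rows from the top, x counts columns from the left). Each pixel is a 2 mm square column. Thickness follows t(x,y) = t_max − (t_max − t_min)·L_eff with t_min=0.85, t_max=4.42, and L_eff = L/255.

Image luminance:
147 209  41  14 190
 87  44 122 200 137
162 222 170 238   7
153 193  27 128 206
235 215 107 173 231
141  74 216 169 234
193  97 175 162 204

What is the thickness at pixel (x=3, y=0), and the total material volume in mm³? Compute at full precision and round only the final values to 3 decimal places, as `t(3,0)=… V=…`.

span = t_max - t_min = 4.42 - 0.85 = 3.570
L(3,0) = 14, L_eff = 14/255 = 0.054902
t(3,0) = 4.42 - 3.570·0.054902 = 4.224
Σt over all 7·5 pixels = 80.178
V = pitch²·Σt = 2²·80.178 = 320.712

t(3,0)=4.224 V=320.712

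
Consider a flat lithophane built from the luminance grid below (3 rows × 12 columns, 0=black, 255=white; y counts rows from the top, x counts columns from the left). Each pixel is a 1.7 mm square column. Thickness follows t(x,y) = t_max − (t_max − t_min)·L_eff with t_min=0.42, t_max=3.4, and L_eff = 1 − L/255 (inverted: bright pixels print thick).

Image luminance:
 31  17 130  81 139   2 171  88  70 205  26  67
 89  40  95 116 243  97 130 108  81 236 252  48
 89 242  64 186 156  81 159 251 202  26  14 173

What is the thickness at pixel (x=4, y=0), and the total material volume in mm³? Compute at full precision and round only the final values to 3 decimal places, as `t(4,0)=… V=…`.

t(4,0)=2.044 V=185.714

span = t_max - t_min = 3.4 - 0.42 = 2.980
L(4,0) = 139, L_eff = 1 - 139/255 = 0.454902 (inverted)
t(4,0) = 3.4 - 2.980·0.454902 = 2.044
Σt over all 3·12 pixels = 32773/510 ≈ 64.2607843
V = pitch²·Σt = 1.7²·32773/510 = 185.714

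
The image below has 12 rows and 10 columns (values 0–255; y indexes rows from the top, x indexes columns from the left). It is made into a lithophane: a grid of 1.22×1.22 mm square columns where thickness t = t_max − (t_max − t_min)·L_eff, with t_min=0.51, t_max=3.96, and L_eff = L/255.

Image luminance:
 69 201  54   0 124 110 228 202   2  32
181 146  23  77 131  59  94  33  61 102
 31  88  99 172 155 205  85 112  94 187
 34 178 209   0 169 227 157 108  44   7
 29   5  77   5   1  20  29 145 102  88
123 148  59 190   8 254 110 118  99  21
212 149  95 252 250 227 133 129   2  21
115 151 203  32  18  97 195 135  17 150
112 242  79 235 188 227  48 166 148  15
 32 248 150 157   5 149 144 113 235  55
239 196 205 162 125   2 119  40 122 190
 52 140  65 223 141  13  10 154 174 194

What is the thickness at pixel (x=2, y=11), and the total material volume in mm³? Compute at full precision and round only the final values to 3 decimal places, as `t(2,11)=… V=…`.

t(2,11)=3.081 V=429.032

span = t_max - t_min = 3.96 - 0.51 = 3.450
L(2,11) = 65, L_eff = 65/255 = 0.254902
t(2,11) = 3.96 - 3.450·0.254902 = 3.081
Σt over all 12·10 pixels = 245013/850 ≈ 288.2505882
V = pitch²·Σt = 1.22²·245013/850 = 429.032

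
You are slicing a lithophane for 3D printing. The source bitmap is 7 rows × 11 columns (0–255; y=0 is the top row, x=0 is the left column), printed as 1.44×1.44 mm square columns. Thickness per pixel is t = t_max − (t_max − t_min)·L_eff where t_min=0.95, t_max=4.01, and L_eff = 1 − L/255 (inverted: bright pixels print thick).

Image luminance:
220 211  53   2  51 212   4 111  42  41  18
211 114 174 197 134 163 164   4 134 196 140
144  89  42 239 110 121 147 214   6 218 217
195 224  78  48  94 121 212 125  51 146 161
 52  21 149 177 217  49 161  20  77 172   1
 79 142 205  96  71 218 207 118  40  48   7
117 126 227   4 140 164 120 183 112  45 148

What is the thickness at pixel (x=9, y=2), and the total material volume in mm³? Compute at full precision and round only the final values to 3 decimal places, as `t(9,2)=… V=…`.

t(9,2)=3.566 V=383.371

span = t_max - t_min = 4.01 - 0.95 = 3.060
L(9,2) = 218, L_eff = 1 - 218/255 = 0.145098 (inverted)
t(9,2) = 4.01 - 3.060·0.145098 = 3.566
Σt over all 7·11 pixels = 184.882
V = pitch²·Σt = 1.44²·184.882 = 383.371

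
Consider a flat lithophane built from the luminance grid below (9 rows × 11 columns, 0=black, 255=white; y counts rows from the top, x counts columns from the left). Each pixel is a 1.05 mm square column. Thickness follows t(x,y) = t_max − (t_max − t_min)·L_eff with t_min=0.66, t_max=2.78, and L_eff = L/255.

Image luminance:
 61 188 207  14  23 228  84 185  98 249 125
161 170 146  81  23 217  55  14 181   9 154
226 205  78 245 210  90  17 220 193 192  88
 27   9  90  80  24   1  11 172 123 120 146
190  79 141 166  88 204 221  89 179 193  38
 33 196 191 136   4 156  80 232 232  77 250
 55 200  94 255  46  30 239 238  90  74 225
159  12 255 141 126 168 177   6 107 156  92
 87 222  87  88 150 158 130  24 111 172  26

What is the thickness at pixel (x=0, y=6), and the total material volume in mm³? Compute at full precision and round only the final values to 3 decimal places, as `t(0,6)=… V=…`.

t(0,6)=2.323 V=187.802

span = t_max - t_min = 2.78 - 0.66 = 2.120
L(0,6) = 55, L_eff = 55/255 = 0.215686
t(0,6) = 2.78 - 2.120·0.215686 = 2.323
Σt over all 9·11 pixels = 144791/850 ≈ 170.3423529
V = pitch²·Σt = 1.05²·144791/850 = 187.802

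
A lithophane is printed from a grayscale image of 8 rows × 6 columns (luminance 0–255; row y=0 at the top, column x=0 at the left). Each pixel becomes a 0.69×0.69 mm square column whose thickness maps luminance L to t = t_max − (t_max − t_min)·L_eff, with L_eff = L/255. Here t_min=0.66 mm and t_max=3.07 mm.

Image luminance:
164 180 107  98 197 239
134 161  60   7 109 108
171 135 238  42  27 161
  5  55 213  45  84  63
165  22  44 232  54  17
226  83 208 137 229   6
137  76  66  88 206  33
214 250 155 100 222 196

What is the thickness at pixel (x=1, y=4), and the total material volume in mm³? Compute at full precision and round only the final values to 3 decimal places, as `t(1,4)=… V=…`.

span = t_max - t_min = 3.07 - 0.66 = 2.410
L(1,4) = 22, L_eff = 22/255 = 0.086275
t(1,4) = 3.07 - 2.410·0.086275 = 2.862
Σt over all 8·6 pixels = 2319151/25500 ≈ 90.9470980
V = pitch²·Σt = 0.69²·2319151/25500 = 43.300

t(1,4)=2.862 V=43.300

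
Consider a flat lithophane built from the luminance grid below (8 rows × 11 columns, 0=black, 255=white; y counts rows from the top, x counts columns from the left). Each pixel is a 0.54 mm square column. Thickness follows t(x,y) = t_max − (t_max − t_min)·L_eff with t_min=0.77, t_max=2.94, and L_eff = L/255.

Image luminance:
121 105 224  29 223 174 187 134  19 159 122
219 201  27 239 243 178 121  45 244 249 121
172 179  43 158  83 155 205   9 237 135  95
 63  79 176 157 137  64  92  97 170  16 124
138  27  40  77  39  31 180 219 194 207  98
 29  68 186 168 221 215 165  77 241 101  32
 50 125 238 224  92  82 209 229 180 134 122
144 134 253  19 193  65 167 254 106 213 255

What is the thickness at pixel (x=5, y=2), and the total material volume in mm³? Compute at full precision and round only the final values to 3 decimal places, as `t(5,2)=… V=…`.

span = t_max - t_min = 2.94 - 0.77 = 2.170
L(5,2) = 155, L_eff = 155/255 = 0.607843
t(5,2) = 2.94 - 2.170·0.607843 = 1.621
Σt over all 8·11 pixels = 3934553/25500 ≈ 154.2961961
V = pitch²·Σt = 0.54²·3934553/25500 = 44.993

t(5,2)=1.621 V=44.993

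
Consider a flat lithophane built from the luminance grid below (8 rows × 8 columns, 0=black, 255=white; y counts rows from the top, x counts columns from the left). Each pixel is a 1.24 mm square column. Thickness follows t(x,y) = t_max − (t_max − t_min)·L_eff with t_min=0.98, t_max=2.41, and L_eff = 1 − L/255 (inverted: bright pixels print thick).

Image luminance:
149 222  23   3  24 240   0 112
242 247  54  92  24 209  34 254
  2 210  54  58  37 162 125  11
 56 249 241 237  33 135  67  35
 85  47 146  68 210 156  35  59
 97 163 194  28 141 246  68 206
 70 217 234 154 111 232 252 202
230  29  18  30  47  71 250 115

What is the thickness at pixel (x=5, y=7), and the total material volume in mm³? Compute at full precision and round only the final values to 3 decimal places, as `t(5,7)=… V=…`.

t(5,7)=1.378 V=164.143

span = t_max - t_min = 2.41 - 0.98 = 1.430
L(5,7) = 71, L_eff = 1 - 71/255 = 0.721569 (inverted)
t(5,7) = 2.41 - 1.430·0.721569 = 1.378
Σt over all 8·8 pixels = 680549/6375 ≈ 106.7527843
V = pitch²·Σt = 1.24²·680549/6375 = 164.143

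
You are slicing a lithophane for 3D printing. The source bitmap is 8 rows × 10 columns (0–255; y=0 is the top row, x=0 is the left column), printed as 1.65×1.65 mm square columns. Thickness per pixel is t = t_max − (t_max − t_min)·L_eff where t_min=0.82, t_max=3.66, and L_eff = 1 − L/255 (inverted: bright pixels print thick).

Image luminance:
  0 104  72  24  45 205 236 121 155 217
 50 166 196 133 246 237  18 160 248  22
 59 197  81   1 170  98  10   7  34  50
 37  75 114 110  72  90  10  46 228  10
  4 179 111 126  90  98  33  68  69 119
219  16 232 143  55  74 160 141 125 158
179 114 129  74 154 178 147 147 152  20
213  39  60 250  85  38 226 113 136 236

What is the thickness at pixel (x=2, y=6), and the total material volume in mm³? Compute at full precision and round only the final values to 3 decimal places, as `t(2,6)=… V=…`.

t(2,6)=2.257 V=453.427

span = t_max - t_min = 3.66 - 0.82 = 2.840
L(2,6) = 129, L_eff = 1 - 129/255 = 0.494118 (inverted)
t(2,6) = 3.66 - 2.840·0.494118 = 2.257
Σt over all 8·10 pixels = 1061744/6375 ≈ 166.5480784
V = pitch²·Σt = 1.65²·1061744/6375 = 453.427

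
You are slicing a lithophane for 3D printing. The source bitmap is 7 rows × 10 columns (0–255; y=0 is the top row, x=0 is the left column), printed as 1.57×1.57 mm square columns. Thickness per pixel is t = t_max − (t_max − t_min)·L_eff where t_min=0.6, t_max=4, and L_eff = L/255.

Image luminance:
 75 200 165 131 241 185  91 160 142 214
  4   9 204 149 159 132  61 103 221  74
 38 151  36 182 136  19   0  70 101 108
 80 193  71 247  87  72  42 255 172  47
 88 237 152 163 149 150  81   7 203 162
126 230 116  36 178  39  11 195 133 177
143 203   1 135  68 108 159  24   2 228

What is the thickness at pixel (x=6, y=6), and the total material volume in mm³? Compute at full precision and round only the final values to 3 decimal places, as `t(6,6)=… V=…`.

t(6,6)=1.880 V=409.798

span = t_max - t_min = 4 - 0.6 = 3.400
L(6,6) = 159, L_eff = 159/255 = 0.623529
t(6,6) = 4 - 3.400·0.623529 = 1.880
Σt over all 7·10 pixels = 12469/75 ≈ 166.2533333
V = pitch²·Σt = 1.57²·12469/75 = 409.798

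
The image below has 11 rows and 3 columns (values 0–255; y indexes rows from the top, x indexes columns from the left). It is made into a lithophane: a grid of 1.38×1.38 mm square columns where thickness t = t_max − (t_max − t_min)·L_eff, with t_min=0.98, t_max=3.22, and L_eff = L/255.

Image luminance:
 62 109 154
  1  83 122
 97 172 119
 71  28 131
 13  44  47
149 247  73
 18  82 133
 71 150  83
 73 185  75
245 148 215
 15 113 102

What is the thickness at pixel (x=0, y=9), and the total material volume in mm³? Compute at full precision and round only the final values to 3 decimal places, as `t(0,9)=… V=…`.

span = t_max - t_min = 3.22 - 0.98 = 2.240
L(0,9) = 245, L_eff = 245/255 = 0.960784
t(0,9) = 3.22 - 2.240·0.960784 = 1.068
Σt over all 11·3 pixels = 194131/2550 ≈ 76.1298039
V = pitch²·Σt = 1.38²·194131/2550 = 144.982

t(0,9)=1.068 V=144.982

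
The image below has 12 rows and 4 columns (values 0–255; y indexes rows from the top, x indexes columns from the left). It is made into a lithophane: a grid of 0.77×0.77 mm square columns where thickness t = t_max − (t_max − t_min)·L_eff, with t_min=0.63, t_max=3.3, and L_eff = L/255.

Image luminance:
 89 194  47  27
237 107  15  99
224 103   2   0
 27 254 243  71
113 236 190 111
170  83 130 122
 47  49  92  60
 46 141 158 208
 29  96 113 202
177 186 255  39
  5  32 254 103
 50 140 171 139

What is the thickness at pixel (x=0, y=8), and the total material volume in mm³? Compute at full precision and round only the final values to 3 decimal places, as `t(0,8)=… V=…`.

span = t_max - t_min = 3.3 - 0.63 = 2.670
L(0,8) = 29, L_eff = 29/255 = 0.113725
t(0,8) = 3.3 - 2.670·0.113725 = 2.996
Σt over all 12·4 pixels = 420173/4250 ≈ 98.8642353
V = pitch²·Σt = 0.77²·420173/4250 = 58.617

t(0,8)=2.996 V=58.617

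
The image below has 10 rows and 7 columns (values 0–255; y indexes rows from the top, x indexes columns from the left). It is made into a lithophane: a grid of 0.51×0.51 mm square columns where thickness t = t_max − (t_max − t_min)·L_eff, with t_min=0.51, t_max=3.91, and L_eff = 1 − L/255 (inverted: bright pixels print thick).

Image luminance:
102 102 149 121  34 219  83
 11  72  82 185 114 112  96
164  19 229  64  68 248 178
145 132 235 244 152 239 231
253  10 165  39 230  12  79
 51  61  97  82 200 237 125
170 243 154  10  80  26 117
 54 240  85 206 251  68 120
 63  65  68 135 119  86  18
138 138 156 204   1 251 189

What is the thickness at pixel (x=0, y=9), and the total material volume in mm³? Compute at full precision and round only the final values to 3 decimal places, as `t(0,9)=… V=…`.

span = t_max - t_min = 3.91 - 0.51 = 3.400
L(0,9) = 138, L_eff = 1 - 138/255 = 0.458824 (inverted)
t(0,9) = 3.91 - 3.400·0.458824 = 2.350
Σt over all 10·7 pixels = 23207/150 ≈ 154.7133333
V = pitch²·Σt = 0.51²·23207/150 = 40.241

t(0,9)=2.350 V=40.241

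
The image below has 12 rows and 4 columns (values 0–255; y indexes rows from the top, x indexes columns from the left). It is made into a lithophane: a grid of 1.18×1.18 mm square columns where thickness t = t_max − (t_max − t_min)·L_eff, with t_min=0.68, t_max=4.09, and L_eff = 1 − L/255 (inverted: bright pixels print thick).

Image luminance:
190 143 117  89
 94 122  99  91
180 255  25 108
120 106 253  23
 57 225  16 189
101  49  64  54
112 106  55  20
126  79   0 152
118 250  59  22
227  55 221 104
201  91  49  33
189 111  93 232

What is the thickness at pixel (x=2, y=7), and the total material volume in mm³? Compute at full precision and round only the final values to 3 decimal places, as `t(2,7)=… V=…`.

t(2,7)=0.680 V=147.392

span = t_max - t_min = 4.09 - 0.68 = 3.410
L(2,7) = 0, L_eff = 1 - 0/255 = 1.000000 (inverted)
t(2,7) = 4.09 - 3.410·1.000000 = 0.680
Σt over all 12·4 pixels = 179953/1700 ≈ 105.8547059
V = pitch²·Σt = 1.18²·179953/1700 = 147.392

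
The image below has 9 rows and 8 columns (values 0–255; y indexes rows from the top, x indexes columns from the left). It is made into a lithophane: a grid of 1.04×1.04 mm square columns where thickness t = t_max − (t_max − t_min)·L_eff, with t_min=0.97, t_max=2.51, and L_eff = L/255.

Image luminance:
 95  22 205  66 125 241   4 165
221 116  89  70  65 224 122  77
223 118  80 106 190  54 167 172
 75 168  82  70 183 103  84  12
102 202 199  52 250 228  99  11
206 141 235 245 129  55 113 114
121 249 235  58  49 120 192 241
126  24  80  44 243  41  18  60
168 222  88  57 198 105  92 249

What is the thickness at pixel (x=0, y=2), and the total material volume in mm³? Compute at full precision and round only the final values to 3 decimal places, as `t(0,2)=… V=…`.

span = t_max - t_min = 2.51 - 0.97 = 1.540
L(0,2) = 223, L_eff = 223/255 = 0.874510
t(0,2) = 2.51 - 1.540·0.874510 = 1.163
Σt over all 9·8 pixels = 106103/850 ≈ 124.8270588
V = pitch²·Σt = 1.04²·106103/850 = 135.013

t(0,2)=1.163 V=135.013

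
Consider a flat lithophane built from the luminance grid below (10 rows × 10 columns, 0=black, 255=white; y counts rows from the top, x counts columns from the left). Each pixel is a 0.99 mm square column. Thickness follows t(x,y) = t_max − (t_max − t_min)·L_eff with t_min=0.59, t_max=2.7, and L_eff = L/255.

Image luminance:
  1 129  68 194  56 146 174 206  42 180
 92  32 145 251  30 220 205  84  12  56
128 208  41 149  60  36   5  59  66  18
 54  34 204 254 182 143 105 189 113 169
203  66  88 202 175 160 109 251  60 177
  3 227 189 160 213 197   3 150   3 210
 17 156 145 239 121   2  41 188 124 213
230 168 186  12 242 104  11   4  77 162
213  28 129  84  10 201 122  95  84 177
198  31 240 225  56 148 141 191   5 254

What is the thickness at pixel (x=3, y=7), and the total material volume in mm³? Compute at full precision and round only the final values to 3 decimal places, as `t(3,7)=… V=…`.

t(3,7)=2.601 V=163.578

span = t_max - t_min = 2.7 - 0.59 = 2.110
L(3,7) = 12, L_eff = 12/255 = 0.047059
t(3,7) = 2.7 - 2.110·0.047059 = 2.601
Σt over all 10·10 pixels = 212797/1275 ≈ 166.8996078
V = pitch²·Σt = 0.99²·212797/1275 = 163.578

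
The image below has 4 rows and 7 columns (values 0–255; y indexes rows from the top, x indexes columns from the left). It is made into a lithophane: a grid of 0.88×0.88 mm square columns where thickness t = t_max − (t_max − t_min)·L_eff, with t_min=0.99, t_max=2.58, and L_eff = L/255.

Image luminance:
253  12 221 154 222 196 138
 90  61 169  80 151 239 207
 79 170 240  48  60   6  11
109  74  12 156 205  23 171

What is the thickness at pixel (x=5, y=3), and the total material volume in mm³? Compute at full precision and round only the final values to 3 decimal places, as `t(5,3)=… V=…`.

span = t_max - t_min = 2.58 - 0.99 = 1.590
L(5,3) = 23, L_eff = 23/255 = 0.090196
t(5,3) = 2.58 - 1.590·0.090196 = 2.437
Σt over all 4·7 pixels = 425519/8500 ≈ 50.0610588
V = pitch²·Σt = 0.88²·425519/8500 = 38.767

t(5,3)=2.437 V=38.767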